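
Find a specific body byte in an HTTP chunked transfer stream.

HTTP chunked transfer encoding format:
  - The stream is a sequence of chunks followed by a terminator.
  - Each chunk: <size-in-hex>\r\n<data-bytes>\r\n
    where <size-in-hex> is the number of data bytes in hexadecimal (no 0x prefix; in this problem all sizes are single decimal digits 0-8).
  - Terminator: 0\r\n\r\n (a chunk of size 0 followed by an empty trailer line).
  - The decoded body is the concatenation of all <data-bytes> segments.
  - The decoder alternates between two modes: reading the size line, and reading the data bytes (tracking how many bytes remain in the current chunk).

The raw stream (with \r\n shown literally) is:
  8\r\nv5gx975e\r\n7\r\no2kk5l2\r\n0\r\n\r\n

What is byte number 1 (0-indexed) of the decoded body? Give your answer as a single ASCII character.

Chunk 1: stream[0..1]='8' size=0x8=8, data at stream[3..11]='v5gx975e' -> body[0..8], body so far='v5gx975e'
Chunk 2: stream[13..14]='7' size=0x7=7, data at stream[16..23]='o2kk5l2' -> body[8..15], body so far='v5gx975eo2kk5l2'
Chunk 3: stream[25..26]='0' size=0 (terminator). Final body='v5gx975eo2kk5l2' (15 bytes)
Body byte 1 = '5'

Answer: 5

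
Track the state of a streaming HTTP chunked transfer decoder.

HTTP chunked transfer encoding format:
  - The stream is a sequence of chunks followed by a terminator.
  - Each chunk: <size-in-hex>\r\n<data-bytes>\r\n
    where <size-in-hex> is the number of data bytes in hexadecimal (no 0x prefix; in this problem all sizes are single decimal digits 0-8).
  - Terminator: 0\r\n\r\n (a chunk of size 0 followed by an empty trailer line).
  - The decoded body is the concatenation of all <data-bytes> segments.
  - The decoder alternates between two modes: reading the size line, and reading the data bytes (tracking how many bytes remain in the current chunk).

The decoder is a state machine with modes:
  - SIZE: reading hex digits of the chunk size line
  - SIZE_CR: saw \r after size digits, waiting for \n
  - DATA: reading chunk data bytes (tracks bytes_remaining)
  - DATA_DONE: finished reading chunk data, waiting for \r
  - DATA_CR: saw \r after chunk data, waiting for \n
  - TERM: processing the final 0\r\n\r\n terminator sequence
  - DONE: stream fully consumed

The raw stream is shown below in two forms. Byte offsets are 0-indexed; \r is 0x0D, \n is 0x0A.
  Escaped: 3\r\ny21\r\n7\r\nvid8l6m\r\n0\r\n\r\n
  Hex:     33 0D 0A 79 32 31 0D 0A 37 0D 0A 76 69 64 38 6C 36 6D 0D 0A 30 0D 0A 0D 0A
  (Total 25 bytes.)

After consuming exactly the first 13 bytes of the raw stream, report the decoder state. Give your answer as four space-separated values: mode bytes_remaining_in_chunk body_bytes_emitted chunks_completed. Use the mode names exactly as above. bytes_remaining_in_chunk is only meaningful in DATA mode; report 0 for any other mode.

Answer: DATA 5 5 1

Derivation:
Byte 0 = '3': mode=SIZE remaining=0 emitted=0 chunks_done=0
Byte 1 = 0x0D: mode=SIZE_CR remaining=0 emitted=0 chunks_done=0
Byte 2 = 0x0A: mode=DATA remaining=3 emitted=0 chunks_done=0
Byte 3 = 'y': mode=DATA remaining=2 emitted=1 chunks_done=0
Byte 4 = '2': mode=DATA remaining=1 emitted=2 chunks_done=0
Byte 5 = '1': mode=DATA_DONE remaining=0 emitted=3 chunks_done=0
Byte 6 = 0x0D: mode=DATA_CR remaining=0 emitted=3 chunks_done=0
Byte 7 = 0x0A: mode=SIZE remaining=0 emitted=3 chunks_done=1
Byte 8 = '7': mode=SIZE remaining=0 emitted=3 chunks_done=1
Byte 9 = 0x0D: mode=SIZE_CR remaining=0 emitted=3 chunks_done=1
Byte 10 = 0x0A: mode=DATA remaining=7 emitted=3 chunks_done=1
Byte 11 = 'v': mode=DATA remaining=6 emitted=4 chunks_done=1
Byte 12 = 'i': mode=DATA remaining=5 emitted=5 chunks_done=1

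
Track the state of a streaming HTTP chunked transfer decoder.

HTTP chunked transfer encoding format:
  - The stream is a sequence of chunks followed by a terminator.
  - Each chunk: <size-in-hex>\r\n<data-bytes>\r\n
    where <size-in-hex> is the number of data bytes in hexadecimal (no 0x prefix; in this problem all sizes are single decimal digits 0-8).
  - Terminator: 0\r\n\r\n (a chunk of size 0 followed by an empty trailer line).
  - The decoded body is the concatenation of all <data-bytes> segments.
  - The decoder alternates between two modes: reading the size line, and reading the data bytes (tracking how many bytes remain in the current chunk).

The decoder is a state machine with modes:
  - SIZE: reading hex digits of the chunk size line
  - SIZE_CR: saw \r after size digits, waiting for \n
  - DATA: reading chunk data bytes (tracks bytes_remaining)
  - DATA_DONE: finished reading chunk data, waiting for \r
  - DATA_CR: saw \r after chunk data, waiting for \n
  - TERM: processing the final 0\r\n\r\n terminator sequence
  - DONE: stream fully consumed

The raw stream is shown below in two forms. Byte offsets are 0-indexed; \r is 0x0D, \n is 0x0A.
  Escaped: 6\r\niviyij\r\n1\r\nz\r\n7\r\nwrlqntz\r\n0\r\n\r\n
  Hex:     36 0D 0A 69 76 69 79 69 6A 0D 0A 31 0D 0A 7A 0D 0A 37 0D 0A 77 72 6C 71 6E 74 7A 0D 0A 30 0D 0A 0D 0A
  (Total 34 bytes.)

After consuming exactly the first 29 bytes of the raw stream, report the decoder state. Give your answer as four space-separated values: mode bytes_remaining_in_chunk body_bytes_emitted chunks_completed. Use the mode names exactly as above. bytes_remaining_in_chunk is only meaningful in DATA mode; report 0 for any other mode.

Byte 0 = '6': mode=SIZE remaining=0 emitted=0 chunks_done=0
Byte 1 = 0x0D: mode=SIZE_CR remaining=0 emitted=0 chunks_done=0
Byte 2 = 0x0A: mode=DATA remaining=6 emitted=0 chunks_done=0
Byte 3 = 'i': mode=DATA remaining=5 emitted=1 chunks_done=0
Byte 4 = 'v': mode=DATA remaining=4 emitted=2 chunks_done=0
Byte 5 = 'i': mode=DATA remaining=3 emitted=3 chunks_done=0
Byte 6 = 'y': mode=DATA remaining=2 emitted=4 chunks_done=0
Byte 7 = 'i': mode=DATA remaining=1 emitted=5 chunks_done=0
Byte 8 = 'j': mode=DATA_DONE remaining=0 emitted=6 chunks_done=0
Byte 9 = 0x0D: mode=DATA_CR remaining=0 emitted=6 chunks_done=0
Byte 10 = 0x0A: mode=SIZE remaining=0 emitted=6 chunks_done=1
Byte 11 = '1': mode=SIZE remaining=0 emitted=6 chunks_done=1
Byte 12 = 0x0D: mode=SIZE_CR remaining=0 emitted=6 chunks_done=1
Byte 13 = 0x0A: mode=DATA remaining=1 emitted=6 chunks_done=1
Byte 14 = 'z': mode=DATA_DONE remaining=0 emitted=7 chunks_done=1
Byte 15 = 0x0D: mode=DATA_CR remaining=0 emitted=7 chunks_done=1
Byte 16 = 0x0A: mode=SIZE remaining=0 emitted=7 chunks_done=2
Byte 17 = '7': mode=SIZE remaining=0 emitted=7 chunks_done=2
Byte 18 = 0x0D: mode=SIZE_CR remaining=0 emitted=7 chunks_done=2
Byte 19 = 0x0A: mode=DATA remaining=7 emitted=7 chunks_done=2
Byte 20 = 'w': mode=DATA remaining=6 emitted=8 chunks_done=2
Byte 21 = 'r': mode=DATA remaining=5 emitted=9 chunks_done=2
Byte 22 = 'l': mode=DATA remaining=4 emitted=10 chunks_done=2
Byte 23 = 'q': mode=DATA remaining=3 emitted=11 chunks_done=2
Byte 24 = 'n': mode=DATA remaining=2 emitted=12 chunks_done=2
Byte 25 = 't': mode=DATA remaining=1 emitted=13 chunks_done=2
Byte 26 = 'z': mode=DATA_DONE remaining=0 emitted=14 chunks_done=2
Byte 27 = 0x0D: mode=DATA_CR remaining=0 emitted=14 chunks_done=2
Byte 28 = 0x0A: mode=SIZE remaining=0 emitted=14 chunks_done=3

Answer: SIZE 0 14 3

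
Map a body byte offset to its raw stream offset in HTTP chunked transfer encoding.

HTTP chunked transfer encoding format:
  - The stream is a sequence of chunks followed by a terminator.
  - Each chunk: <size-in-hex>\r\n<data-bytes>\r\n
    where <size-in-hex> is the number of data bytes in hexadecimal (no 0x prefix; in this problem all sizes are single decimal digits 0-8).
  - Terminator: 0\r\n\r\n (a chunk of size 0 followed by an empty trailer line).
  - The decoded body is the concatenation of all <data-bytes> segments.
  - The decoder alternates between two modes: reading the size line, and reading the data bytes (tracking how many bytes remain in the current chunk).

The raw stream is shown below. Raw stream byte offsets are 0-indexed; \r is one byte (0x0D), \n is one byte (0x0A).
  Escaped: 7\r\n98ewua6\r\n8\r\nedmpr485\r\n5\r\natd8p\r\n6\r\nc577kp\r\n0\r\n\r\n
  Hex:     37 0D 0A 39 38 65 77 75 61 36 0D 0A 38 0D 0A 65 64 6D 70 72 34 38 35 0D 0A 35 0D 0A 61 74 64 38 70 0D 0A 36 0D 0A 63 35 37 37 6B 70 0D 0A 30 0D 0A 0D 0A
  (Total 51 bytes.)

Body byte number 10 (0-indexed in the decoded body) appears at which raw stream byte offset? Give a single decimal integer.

Chunk 1: stream[0..1]='7' size=0x7=7, data at stream[3..10]='98ewua6' -> body[0..7], body so far='98ewua6'
Chunk 2: stream[12..13]='8' size=0x8=8, data at stream[15..23]='edmpr485' -> body[7..15], body so far='98ewua6edmpr485'
Chunk 3: stream[25..26]='5' size=0x5=5, data at stream[28..33]='atd8p' -> body[15..20], body so far='98ewua6edmpr485atd8p'
Chunk 4: stream[35..36]='6' size=0x6=6, data at stream[38..44]='c577kp' -> body[20..26], body so far='98ewua6edmpr485atd8pc577kp'
Chunk 5: stream[46..47]='0' size=0 (terminator). Final body='98ewua6edmpr485atd8pc577kp' (26 bytes)
Body byte 10 at stream offset 18

Answer: 18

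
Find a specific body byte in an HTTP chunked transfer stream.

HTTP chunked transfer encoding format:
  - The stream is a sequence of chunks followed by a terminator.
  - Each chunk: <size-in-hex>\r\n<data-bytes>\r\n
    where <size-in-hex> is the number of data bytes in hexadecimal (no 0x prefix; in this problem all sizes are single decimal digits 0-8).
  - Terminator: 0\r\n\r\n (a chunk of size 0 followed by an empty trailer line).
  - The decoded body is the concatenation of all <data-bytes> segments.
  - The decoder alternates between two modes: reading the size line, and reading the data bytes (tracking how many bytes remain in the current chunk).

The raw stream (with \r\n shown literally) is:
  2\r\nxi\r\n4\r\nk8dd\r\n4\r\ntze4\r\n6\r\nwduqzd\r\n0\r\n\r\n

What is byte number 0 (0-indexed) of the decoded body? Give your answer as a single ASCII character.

Answer: x

Derivation:
Chunk 1: stream[0..1]='2' size=0x2=2, data at stream[3..5]='xi' -> body[0..2], body so far='xi'
Chunk 2: stream[7..8]='4' size=0x4=4, data at stream[10..14]='k8dd' -> body[2..6], body so far='xik8dd'
Chunk 3: stream[16..17]='4' size=0x4=4, data at stream[19..23]='tze4' -> body[6..10], body so far='xik8ddtze4'
Chunk 4: stream[25..26]='6' size=0x6=6, data at stream[28..34]='wduqzd' -> body[10..16], body so far='xik8ddtze4wduqzd'
Chunk 5: stream[36..37]='0' size=0 (terminator). Final body='xik8ddtze4wduqzd' (16 bytes)
Body byte 0 = 'x'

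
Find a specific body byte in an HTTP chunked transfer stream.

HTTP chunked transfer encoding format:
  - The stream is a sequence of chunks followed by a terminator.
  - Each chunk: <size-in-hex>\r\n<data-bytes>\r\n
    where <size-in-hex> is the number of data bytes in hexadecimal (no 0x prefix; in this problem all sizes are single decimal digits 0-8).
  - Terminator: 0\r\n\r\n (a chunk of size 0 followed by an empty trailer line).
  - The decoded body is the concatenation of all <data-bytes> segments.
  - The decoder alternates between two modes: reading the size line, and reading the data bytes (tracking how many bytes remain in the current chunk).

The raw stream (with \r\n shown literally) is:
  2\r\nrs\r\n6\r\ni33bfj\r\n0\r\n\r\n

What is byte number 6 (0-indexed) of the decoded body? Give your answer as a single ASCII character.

Chunk 1: stream[0..1]='2' size=0x2=2, data at stream[3..5]='rs' -> body[0..2], body so far='rs'
Chunk 2: stream[7..8]='6' size=0x6=6, data at stream[10..16]='i33bfj' -> body[2..8], body so far='rsi33bfj'
Chunk 3: stream[18..19]='0' size=0 (terminator). Final body='rsi33bfj' (8 bytes)
Body byte 6 = 'f'

Answer: f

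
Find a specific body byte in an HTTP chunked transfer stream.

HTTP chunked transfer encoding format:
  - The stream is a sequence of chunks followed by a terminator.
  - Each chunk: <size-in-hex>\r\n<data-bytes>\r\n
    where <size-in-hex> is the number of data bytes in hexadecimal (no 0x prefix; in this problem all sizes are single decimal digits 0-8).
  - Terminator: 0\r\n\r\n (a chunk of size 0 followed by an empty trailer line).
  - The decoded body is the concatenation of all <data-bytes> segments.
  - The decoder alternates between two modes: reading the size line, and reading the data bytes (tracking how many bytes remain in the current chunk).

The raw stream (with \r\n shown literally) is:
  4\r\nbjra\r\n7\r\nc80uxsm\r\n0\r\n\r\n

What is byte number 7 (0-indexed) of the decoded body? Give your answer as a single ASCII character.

Chunk 1: stream[0..1]='4' size=0x4=4, data at stream[3..7]='bjra' -> body[0..4], body so far='bjra'
Chunk 2: stream[9..10]='7' size=0x7=7, data at stream[12..19]='c80uxsm' -> body[4..11], body so far='bjrac80uxsm'
Chunk 3: stream[21..22]='0' size=0 (terminator). Final body='bjrac80uxsm' (11 bytes)
Body byte 7 = 'u'

Answer: u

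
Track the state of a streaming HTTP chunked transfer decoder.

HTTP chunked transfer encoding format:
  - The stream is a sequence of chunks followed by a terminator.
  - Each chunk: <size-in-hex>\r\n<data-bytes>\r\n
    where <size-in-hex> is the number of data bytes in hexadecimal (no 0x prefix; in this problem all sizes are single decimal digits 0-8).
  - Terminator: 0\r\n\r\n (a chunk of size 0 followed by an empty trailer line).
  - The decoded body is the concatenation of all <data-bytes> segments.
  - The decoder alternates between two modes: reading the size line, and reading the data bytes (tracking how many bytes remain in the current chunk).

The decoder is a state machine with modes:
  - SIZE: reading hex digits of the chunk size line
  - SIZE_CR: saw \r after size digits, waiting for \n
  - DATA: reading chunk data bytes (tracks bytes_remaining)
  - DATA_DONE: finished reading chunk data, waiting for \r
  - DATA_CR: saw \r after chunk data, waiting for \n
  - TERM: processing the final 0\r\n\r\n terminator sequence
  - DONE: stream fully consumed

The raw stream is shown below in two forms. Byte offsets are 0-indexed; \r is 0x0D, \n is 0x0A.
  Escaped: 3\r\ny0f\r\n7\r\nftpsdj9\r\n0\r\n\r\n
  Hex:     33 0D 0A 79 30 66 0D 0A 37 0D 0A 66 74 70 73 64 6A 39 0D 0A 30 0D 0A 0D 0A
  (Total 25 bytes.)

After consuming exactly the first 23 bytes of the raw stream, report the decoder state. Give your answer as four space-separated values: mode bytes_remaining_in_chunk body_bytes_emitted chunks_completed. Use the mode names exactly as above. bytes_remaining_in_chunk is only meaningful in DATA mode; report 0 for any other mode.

Answer: TERM 0 10 2

Derivation:
Byte 0 = '3': mode=SIZE remaining=0 emitted=0 chunks_done=0
Byte 1 = 0x0D: mode=SIZE_CR remaining=0 emitted=0 chunks_done=0
Byte 2 = 0x0A: mode=DATA remaining=3 emitted=0 chunks_done=0
Byte 3 = 'y': mode=DATA remaining=2 emitted=1 chunks_done=0
Byte 4 = '0': mode=DATA remaining=1 emitted=2 chunks_done=0
Byte 5 = 'f': mode=DATA_DONE remaining=0 emitted=3 chunks_done=0
Byte 6 = 0x0D: mode=DATA_CR remaining=0 emitted=3 chunks_done=0
Byte 7 = 0x0A: mode=SIZE remaining=0 emitted=3 chunks_done=1
Byte 8 = '7': mode=SIZE remaining=0 emitted=3 chunks_done=1
Byte 9 = 0x0D: mode=SIZE_CR remaining=0 emitted=3 chunks_done=1
Byte 10 = 0x0A: mode=DATA remaining=7 emitted=3 chunks_done=1
Byte 11 = 'f': mode=DATA remaining=6 emitted=4 chunks_done=1
Byte 12 = 't': mode=DATA remaining=5 emitted=5 chunks_done=1
Byte 13 = 'p': mode=DATA remaining=4 emitted=6 chunks_done=1
Byte 14 = 's': mode=DATA remaining=3 emitted=7 chunks_done=1
Byte 15 = 'd': mode=DATA remaining=2 emitted=8 chunks_done=1
Byte 16 = 'j': mode=DATA remaining=1 emitted=9 chunks_done=1
Byte 17 = '9': mode=DATA_DONE remaining=0 emitted=10 chunks_done=1
Byte 18 = 0x0D: mode=DATA_CR remaining=0 emitted=10 chunks_done=1
Byte 19 = 0x0A: mode=SIZE remaining=0 emitted=10 chunks_done=2
Byte 20 = '0': mode=SIZE remaining=0 emitted=10 chunks_done=2
Byte 21 = 0x0D: mode=SIZE_CR remaining=0 emitted=10 chunks_done=2
Byte 22 = 0x0A: mode=TERM remaining=0 emitted=10 chunks_done=2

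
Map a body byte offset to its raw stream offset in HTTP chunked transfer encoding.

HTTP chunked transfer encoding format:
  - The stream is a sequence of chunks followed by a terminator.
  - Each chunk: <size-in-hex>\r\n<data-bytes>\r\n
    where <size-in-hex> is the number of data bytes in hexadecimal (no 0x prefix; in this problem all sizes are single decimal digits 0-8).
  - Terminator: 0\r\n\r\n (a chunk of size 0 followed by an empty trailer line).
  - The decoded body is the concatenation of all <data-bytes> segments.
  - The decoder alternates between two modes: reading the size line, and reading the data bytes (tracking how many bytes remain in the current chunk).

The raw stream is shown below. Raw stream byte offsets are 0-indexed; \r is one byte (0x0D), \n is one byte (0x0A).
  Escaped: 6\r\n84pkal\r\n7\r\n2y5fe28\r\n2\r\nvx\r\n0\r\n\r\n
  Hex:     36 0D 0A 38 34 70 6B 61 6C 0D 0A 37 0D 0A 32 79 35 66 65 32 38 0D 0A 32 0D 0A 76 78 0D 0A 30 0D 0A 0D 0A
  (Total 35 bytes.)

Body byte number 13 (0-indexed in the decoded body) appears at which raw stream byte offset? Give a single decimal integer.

Answer: 26

Derivation:
Chunk 1: stream[0..1]='6' size=0x6=6, data at stream[3..9]='84pkal' -> body[0..6], body so far='84pkal'
Chunk 2: stream[11..12]='7' size=0x7=7, data at stream[14..21]='2y5fe28' -> body[6..13], body so far='84pkal2y5fe28'
Chunk 3: stream[23..24]='2' size=0x2=2, data at stream[26..28]='vx' -> body[13..15], body so far='84pkal2y5fe28vx'
Chunk 4: stream[30..31]='0' size=0 (terminator). Final body='84pkal2y5fe28vx' (15 bytes)
Body byte 13 at stream offset 26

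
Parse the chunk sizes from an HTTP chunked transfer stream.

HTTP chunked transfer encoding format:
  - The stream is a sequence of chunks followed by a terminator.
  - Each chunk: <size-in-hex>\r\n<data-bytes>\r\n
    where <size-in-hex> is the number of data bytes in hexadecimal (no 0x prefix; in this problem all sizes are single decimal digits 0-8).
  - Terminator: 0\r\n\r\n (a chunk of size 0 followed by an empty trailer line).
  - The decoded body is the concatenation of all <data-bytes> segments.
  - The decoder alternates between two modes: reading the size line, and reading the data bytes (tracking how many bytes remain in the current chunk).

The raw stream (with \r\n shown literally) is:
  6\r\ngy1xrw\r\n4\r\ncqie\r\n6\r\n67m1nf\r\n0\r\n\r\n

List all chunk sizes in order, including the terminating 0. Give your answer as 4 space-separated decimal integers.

Chunk 1: stream[0..1]='6' size=0x6=6, data at stream[3..9]='gy1xrw' -> body[0..6], body so far='gy1xrw'
Chunk 2: stream[11..12]='4' size=0x4=4, data at stream[14..18]='cqie' -> body[6..10], body so far='gy1xrwcqie'
Chunk 3: stream[20..21]='6' size=0x6=6, data at stream[23..29]='67m1nf' -> body[10..16], body so far='gy1xrwcqie67m1nf'
Chunk 4: stream[31..32]='0' size=0 (terminator). Final body='gy1xrwcqie67m1nf' (16 bytes)

Answer: 6 4 6 0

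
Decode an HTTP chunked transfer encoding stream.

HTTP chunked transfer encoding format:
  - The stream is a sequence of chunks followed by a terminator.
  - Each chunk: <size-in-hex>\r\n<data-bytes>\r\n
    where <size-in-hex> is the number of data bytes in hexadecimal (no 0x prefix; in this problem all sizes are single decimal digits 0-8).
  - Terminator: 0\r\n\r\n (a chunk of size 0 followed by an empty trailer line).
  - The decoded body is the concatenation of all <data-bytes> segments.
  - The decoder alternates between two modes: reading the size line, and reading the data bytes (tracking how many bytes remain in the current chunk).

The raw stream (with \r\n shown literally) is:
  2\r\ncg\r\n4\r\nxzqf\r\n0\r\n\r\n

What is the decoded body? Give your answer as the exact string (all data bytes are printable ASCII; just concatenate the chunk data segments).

Answer: cgxzqf

Derivation:
Chunk 1: stream[0..1]='2' size=0x2=2, data at stream[3..5]='cg' -> body[0..2], body so far='cg'
Chunk 2: stream[7..8]='4' size=0x4=4, data at stream[10..14]='xzqf' -> body[2..6], body so far='cgxzqf'
Chunk 3: stream[16..17]='0' size=0 (terminator). Final body='cgxzqf' (6 bytes)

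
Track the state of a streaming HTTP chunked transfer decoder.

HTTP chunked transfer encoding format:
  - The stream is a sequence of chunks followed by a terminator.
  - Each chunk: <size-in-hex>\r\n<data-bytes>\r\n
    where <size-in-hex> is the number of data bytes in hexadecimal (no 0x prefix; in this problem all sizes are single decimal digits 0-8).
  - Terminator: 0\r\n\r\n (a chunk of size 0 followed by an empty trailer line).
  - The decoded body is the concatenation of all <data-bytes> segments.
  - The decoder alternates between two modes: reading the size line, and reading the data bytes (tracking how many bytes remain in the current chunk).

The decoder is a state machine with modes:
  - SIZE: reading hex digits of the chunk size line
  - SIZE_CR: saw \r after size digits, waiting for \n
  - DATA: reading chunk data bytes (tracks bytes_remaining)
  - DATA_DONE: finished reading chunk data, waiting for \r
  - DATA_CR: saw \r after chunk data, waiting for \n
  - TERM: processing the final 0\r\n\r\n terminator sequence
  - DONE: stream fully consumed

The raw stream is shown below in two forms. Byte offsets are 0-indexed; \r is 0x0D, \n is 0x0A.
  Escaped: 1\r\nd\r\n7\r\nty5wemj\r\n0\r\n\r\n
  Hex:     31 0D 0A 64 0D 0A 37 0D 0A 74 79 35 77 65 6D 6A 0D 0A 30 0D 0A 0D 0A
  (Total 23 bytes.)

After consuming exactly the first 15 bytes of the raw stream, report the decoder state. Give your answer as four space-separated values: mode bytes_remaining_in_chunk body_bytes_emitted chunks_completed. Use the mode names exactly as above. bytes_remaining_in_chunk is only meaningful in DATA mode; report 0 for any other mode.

Answer: DATA 1 7 1

Derivation:
Byte 0 = '1': mode=SIZE remaining=0 emitted=0 chunks_done=0
Byte 1 = 0x0D: mode=SIZE_CR remaining=0 emitted=0 chunks_done=0
Byte 2 = 0x0A: mode=DATA remaining=1 emitted=0 chunks_done=0
Byte 3 = 'd': mode=DATA_DONE remaining=0 emitted=1 chunks_done=0
Byte 4 = 0x0D: mode=DATA_CR remaining=0 emitted=1 chunks_done=0
Byte 5 = 0x0A: mode=SIZE remaining=0 emitted=1 chunks_done=1
Byte 6 = '7': mode=SIZE remaining=0 emitted=1 chunks_done=1
Byte 7 = 0x0D: mode=SIZE_CR remaining=0 emitted=1 chunks_done=1
Byte 8 = 0x0A: mode=DATA remaining=7 emitted=1 chunks_done=1
Byte 9 = 't': mode=DATA remaining=6 emitted=2 chunks_done=1
Byte 10 = 'y': mode=DATA remaining=5 emitted=3 chunks_done=1
Byte 11 = '5': mode=DATA remaining=4 emitted=4 chunks_done=1
Byte 12 = 'w': mode=DATA remaining=3 emitted=5 chunks_done=1
Byte 13 = 'e': mode=DATA remaining=2 emitted=6 chunks_done=1
Byte 14 = 'm': mode=DATA remaining=1 emitted=7 chunks_done=1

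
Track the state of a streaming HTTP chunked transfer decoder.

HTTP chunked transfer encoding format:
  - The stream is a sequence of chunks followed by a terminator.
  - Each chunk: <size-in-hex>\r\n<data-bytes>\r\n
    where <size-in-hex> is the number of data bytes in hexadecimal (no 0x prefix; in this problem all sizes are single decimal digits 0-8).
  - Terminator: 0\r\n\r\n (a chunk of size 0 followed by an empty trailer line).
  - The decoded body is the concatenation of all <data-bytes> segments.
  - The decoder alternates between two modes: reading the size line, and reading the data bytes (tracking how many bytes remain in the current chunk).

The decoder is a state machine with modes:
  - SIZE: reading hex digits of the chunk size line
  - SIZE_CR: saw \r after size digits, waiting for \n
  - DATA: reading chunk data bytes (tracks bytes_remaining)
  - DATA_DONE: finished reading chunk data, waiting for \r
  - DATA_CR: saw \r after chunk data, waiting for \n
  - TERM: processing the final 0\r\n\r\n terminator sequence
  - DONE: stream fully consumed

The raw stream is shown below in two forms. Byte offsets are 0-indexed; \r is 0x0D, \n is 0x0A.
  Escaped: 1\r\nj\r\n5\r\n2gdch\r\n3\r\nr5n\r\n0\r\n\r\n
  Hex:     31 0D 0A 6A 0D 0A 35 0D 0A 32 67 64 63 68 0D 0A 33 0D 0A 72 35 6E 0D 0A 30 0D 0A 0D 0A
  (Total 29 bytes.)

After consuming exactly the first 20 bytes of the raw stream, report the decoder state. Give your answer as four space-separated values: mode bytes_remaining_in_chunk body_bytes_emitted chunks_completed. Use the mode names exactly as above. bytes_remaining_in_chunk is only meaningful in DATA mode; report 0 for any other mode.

Answer: DATA 2 7 2

Derivation:
Byte 0 = '1': mode=SIZE remaining=0 emitted=0 chunks_done=0
Byte 1 = 0x0D: mode=SIZE_CR remaining=0 emitted=0 chunks_done=0
Byte 2 = 0x0A: mode=DATA remaining=1 emitted=0 chunks_done=0
Byte 3 = 'j': mode=DATA_DONE remaining=0 emitted=1 chunks_done=0
Byte 4 = 0x0D: mode=DATA_CR remaining=0 emitted=1 chunks_done=0
Byte 5 = 0x0A: mode=SIZE remaining=0 emitted=1 chunks_done=1
Byte 6 = '5': mode=SIZE remaining=0 emitted=1 chunks_done=1
Byte 7 = 0x0D: mode=SIZE_CR remaining=0 emitted=1 chunks_done=1
Byte 8 = 0x0A: mode=DATA remaining=5 emitted=1 chunks_done=1
Byte 9 = '2': mode=DATA remaining=4 emitted=2 chunks_done=1
Byte 10 = 'g': mode=DATA remaining=3 emitted=3 chunks_done=1
Byte 11 = 'd': mode=DATA remaining=2 emitted=4 chunks_done=1
Byte 12 = 'c': mode=DATA remaining=1 emitted=5 chunks_done=1
Byte 13 = 'h': mode=DATA_DONE remaining=0 emitted=6 chunks_done=1
Byte 14 = 0x0D: mode=DATA_CR remaining=0 emitted=6 chunks_done=1
Byte 15 = 0x0A: mode=SIZE remaining=0 emitted=6 chunks_done=2
Byte 16 = '3': mode=SIZE remaining=0 emitted=6 chunks_done=2
Byte 17 = 0x0D: mode=SIZE_CR remaining=0 emitted=6 chunks_done=2
Byte 18 = 0x0A: mode=DATA remaining=3 emitted=6 chunks_done=2
Byte 19 = 'r': mode=DATA remaining=2 emitted=7 chunks_done=2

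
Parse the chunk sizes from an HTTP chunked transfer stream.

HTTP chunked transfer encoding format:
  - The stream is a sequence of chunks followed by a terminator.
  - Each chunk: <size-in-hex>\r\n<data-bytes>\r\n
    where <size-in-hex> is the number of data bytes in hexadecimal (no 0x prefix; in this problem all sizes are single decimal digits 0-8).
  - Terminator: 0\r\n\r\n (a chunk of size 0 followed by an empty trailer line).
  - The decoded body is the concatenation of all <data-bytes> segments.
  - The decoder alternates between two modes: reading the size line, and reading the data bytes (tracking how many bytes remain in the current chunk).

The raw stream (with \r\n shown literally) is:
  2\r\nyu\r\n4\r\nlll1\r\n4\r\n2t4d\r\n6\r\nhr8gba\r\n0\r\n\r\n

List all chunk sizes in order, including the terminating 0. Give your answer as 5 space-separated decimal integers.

Answer: 2 4 4 6 0

Derivation:
Chunk 1: stream[0..1]='2' size=0x2=2, data at stream[3..5]='yu' -> body[0..2], body so far='yu'
Chunk 2: stream[7..8]='4' size=0x4=4, data at stream[10..14]='lll1' -> body[2..6], body so far='yulll1'
Chunk 3: stream[16..17]='4' size=0x4=4, data at stream[19..23]='2t4d' -> body[6..10], body so far='yulll12t4d'
Chunk 4: stream[25..26]='6' size=0x6=6, data at stream[28..34]='hr8gba' -> body[10..16], body so far='yulll12t4dhr8gba'
Chunk 5: stream[36..37]='0' size=0 (terminator). Final body='yulll12t4dhr8gba' (16 bytes)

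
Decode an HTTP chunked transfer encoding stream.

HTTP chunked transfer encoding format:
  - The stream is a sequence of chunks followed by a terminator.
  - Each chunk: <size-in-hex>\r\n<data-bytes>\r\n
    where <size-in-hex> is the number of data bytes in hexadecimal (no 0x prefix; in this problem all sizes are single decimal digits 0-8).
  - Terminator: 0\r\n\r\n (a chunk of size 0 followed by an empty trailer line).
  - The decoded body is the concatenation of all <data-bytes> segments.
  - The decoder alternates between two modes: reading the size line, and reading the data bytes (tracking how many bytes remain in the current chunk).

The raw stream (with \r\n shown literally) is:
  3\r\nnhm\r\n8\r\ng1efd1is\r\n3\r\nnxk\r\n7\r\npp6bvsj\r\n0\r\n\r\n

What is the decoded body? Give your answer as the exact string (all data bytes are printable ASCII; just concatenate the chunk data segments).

Chunk 1: stream[0..1]='3' size=0x3=3, data at stream[3..6]='nhm' -> body[0..3], body so far='nhm'
Chunk 2: stream[8..9]='8' size=0x8=8, data at stream[11..19]='g1efd1is' -> body[3..11], body so far='nhmg1efd1is'
Chunk 3: stream[21..22]='3' size=0x3=3, data at stream[24..27]='nxk' -> body[11..14], body so far='nhmg1efd1isnxk'
Chunk 4: stream[29..30]='7' size=0x7=7, data at stream[32..39]='pp6bvsj' -> body[14..21], body so far='nhmg1efd1isnxkpp6bvsj'
Chunk 5: stream[41..42]='0' size=0 (terminator). Final body='nhmg1efd1isnxkpp6bvsj' (21 bytes)

Answer: nhmg1efd1isnxkpp6bvsj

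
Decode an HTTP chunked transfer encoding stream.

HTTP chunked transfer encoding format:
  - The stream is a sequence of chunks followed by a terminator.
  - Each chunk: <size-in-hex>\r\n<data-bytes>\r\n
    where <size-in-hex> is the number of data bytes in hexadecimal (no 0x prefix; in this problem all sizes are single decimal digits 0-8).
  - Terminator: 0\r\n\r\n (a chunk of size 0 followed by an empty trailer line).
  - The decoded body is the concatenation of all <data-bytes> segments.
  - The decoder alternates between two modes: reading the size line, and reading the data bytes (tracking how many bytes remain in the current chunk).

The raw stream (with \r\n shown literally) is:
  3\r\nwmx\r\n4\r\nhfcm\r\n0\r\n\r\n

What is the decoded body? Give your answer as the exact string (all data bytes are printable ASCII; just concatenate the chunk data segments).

Chunk 1: stream[0..1]='3' size=0x3=3, data at stream[3..6]='wmx' -> body[0..3], body so far='wmx'
Chunk 2: stream[8..9]='4' size=0x4=4, data at stream[11..15]='hfcm' -> body[3..7], body so far='wmxhfcm'
Chunk 3: stream[17..18]='0' size=0 (terminator). Final body='wmxhfcm' (7 bytes)

Answer: wmxhfcm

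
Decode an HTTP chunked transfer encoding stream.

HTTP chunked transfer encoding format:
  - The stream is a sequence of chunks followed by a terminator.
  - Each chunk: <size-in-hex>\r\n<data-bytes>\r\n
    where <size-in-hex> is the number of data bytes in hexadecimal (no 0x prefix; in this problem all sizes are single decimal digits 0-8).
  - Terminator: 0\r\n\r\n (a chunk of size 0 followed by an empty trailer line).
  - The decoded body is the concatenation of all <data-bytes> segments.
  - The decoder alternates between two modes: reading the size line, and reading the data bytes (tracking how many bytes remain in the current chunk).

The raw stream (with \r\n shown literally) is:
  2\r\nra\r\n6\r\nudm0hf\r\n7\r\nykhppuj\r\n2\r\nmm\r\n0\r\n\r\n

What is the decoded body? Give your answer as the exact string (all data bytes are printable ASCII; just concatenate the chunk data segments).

Chunk 1: stream[0..1]='2' size=0x2=2, data at stream[3..5]='ra' -> body[0..2], body so far='ra'
Chunk 2: stream[7..8]='6' size=0x6=6, data at stream[10..16]='udm0hf' -> body[2..8], body so far='raudm0hf'
Chunk 3: stream[18..19]='7' size=0x7=7, data at stream[21..28]='ykhppuj' -> body[8..15], body so far='raudm0hfykhppuj'
Chunk 4: stream[30..31]='2' size=0x2=2, data at stream[33..35]='mm' -> body[15..17], body so far='raudm0hfykhppujmm'
Chunk 5: stream[37..38]='0' size=0 (terminator). Final body='raudm0hfykhppujmm' (17 bytes)

Answer: raudm0hfykhppujmm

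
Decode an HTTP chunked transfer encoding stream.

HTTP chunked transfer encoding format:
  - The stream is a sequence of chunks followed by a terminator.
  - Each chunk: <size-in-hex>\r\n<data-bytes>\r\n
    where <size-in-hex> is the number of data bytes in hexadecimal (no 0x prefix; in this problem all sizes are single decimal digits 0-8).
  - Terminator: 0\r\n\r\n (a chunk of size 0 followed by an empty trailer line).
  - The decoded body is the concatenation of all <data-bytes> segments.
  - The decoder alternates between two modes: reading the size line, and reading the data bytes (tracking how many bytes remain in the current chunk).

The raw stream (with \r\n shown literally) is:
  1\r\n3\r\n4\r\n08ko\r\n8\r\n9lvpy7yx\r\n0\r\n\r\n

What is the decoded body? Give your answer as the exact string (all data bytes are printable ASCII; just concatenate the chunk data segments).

Answer: 308ko9lvpy7yx

Derivation:
Chunk 1: stream[0..1]='1' size=0x1=1, data at stream[3..4]='3' -> body[0..1], body so far='3'
Chunk 2: stream[6..7]='4' size=0x4=4, data at stream[9..13]='08ko' -> body[1..5], body so far='308ko'
Chunk 3: stream[15..16]='8' size=0x8=8, data at stream[18..26]='9lvpy7yx' -> body[5..13], body so far='308ko9lvpy7yx'
Chunk 4: stream[28..29]='0' size=0 (terminator). Final body='308ko9lvpy7yx' (13 bytes)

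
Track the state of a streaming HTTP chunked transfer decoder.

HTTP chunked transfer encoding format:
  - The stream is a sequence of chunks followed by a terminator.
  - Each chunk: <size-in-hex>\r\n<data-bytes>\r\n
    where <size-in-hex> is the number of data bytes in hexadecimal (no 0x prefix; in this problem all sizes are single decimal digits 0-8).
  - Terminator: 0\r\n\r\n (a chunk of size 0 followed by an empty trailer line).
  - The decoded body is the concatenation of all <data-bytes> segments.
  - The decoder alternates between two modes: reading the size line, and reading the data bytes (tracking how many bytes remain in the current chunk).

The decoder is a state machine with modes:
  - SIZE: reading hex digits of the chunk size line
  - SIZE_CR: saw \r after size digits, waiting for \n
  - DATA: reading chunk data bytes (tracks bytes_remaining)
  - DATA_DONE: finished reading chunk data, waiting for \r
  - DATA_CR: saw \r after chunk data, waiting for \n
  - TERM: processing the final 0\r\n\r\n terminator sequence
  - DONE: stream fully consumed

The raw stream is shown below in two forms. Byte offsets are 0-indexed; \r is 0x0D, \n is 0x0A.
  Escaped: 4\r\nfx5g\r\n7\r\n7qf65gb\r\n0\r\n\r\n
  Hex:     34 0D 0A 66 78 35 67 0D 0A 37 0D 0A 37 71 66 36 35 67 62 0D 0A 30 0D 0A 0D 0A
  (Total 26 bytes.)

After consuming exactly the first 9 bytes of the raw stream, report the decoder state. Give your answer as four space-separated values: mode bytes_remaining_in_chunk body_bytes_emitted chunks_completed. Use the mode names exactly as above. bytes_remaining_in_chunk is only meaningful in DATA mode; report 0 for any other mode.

Answer: SIZE 0 4 1

Derivation:
Byte 0 = '4': mode=SIZE remaining=0 emitted=0 chunks_done=0
Byte 1 = 0x0D: mode=SIZE_CR remaining=0 emitted=0 chunks_done=0
Byte 2 = 0x0A: mode=DATA remaining=4 emitted=0 chunks_done=0
Byte 3 = 'f': mode=DATA remaining=3 emitted=1 chunks_done=0
Byte 4 = 'x': mode=DATA remaining=2 emitted=2 chunks_done=0
Byte 5 = '5': mode=DATA remaining=1 emitted=3 chunks_done=0
Byte 6 = 'g': mode=DATA_DONE remaining=0 emitted=4 chunks_done=0
Byte 7 = 0x0D: mode=DATA_CR remaining=0 emitted=4 chunks_done=0
Byte 8 = 0x0A: mode=SIZE remaining=0 emitted=4 chunks_done=1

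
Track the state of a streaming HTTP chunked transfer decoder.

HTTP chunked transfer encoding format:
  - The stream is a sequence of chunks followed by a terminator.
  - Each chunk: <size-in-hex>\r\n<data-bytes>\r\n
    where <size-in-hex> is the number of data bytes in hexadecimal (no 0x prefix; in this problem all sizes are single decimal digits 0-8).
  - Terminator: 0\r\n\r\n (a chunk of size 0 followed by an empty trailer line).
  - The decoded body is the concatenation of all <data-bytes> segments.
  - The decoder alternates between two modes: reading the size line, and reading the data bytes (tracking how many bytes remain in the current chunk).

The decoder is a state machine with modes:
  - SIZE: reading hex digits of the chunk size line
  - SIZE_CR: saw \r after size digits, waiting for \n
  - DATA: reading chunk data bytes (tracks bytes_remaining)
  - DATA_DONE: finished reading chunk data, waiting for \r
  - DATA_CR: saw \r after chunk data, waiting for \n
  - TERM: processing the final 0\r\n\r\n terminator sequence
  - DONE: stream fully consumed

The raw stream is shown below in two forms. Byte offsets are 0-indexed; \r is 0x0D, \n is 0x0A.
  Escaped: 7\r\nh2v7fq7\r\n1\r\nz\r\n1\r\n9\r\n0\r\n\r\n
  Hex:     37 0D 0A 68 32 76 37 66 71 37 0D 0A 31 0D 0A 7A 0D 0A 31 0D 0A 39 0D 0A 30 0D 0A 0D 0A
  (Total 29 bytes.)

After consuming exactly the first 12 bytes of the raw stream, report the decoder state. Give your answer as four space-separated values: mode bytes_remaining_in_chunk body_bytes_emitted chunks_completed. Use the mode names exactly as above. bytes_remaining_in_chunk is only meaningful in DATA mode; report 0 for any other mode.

Byte 0 = '7': mode=SIZE remaining=0 emitted=0 chunks_done=0
Byte 1 = 0x0D: mode=SIZE_CR remaining=0 emitted=0 chunks_done=0
Byte 2 = 0x0A: mode=DATA remaining=7 emitted=0 chunks_done=0
Byte 3 = 'h': mode=DATA remaining=6 emitted=1 chunks_done=0
Byte 4 = '2': mode=DATA remaining=5 emitted=2 chunks_done=0
Byte 5 = 'v': mode=DATA remaining=4 emitted=3 chunks_done=0
Byte 6 = '7': mode=DATA remaining=3 emitted=4 chunks_done=0
Byte 7 = 'f': mode=DATA remaining=2 emitted=5 chunks_done=0
Byte 8 = 'q': mode=DATA remaining=1 emitted=6 chunks_done=0
Byte 9 = '7': mode=DATA_DONE remaining=0 emitted=7 chunks_done=0
Byte 10 = 0x0D: mode=DATA_CR remaining=0 emitted=7 chunks_done=0
Byte 11 = 0x0A: mode=SIZE remaining=0 emitted=7 chunks_done=1

Answer: SIZE 0 7 1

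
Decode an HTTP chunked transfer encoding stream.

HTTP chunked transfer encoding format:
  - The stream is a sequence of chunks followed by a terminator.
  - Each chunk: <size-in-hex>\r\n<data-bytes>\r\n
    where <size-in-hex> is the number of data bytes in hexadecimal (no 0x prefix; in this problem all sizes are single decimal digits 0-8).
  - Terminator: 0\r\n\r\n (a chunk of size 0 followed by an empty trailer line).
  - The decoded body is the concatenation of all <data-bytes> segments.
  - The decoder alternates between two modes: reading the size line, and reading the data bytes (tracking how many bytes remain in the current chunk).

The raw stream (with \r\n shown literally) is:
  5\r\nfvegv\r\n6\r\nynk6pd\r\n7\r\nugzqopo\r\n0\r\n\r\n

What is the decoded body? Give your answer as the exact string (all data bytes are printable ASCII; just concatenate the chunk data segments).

Chunk 1: stream[0..1]='5' size=0x5=5, data at stream[3..8]='fvegv' -> body[0..5], body so far='fvegv'
Chunk 2: stream[10..11]='6' size=0x6=6, data at stream[13..19]='ynk6pd' -> body[5..11], body so far='fvegvynk6pd'
Chunk 3: stream[21..22]='7' size=0x7=7, data at stream[24..31]='ugzqopo' -> body[11..18], body so far='fvegvynk6pdugzqopo'
Chunk 4: stream[33..34]='0' size=0 (terminator). Final body='fvegvynk6pdugzqopo' (18 bytes)

Answer: fvegvynk6pdugzqopo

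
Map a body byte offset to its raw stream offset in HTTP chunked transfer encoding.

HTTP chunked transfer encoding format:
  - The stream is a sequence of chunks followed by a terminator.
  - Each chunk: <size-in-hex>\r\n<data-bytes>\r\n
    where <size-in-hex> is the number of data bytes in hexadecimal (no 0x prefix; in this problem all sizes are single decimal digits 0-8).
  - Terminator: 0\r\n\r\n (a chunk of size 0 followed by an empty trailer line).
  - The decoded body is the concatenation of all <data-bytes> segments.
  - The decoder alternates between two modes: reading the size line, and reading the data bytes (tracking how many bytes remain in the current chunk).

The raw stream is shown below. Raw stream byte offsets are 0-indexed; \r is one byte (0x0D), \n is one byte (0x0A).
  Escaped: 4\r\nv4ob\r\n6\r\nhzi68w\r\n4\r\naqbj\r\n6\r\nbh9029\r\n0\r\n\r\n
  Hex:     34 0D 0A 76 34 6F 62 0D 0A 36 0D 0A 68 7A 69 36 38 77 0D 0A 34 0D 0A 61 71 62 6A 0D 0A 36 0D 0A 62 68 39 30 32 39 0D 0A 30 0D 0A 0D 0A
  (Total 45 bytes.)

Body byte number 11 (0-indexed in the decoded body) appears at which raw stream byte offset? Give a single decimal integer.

Chunk 1: stream[0..1]='4' size=0x4=4, data at stream[3..7]='v4ob' -> body[0..4], body so far='v4ob'
Chunk 2: stream[9..10]='6' size=0x6=6, data at stream[12..18]='hzi68w' -> body[4..10], body so far='v4obhzi68w'
Chunk 3: stream[20..21]='4' size=0x4=4, data at stream[23..27]='aqbj' -> body[10..14], body so far='v4obhzi68waqbj'
Chunk 4: stream[29..30]='6' size=0x6=6, data at stream[32..38]='bh9029' -> body[14..20], body so far='v4obhzi68waqbjbh9029'
Chunk 5: stream[40..41]='0' size=0 (terminator). Final body='v4obhzi68waqbjbh9029' (20 bytes)
Body byte 11 at stream offset 24

Answer: 24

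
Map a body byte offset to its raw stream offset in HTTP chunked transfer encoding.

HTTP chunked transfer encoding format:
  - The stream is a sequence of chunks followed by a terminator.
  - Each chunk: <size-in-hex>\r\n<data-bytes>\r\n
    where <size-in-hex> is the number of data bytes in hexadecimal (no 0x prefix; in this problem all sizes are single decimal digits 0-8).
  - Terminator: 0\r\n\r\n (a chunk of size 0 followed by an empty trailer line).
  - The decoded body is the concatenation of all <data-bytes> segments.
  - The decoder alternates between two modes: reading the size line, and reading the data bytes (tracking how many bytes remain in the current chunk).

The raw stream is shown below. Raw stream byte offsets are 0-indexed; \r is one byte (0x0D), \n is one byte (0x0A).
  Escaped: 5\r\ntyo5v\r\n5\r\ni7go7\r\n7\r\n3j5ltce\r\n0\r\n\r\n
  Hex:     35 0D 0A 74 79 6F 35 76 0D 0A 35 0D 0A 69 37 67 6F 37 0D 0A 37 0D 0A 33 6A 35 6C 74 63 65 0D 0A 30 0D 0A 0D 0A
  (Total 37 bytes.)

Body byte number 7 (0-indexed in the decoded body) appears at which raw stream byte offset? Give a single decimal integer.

Chunk 1: stream[0..1]='5' size=0x5=5, data at stream[3..8]='tyo5v' -> body[0..5], body so far='tyo5v'
Chunk 2: stream[10..11]='5' size=0x5=5, data at stream[13..18]='i7go7' -> body[5..10], body so far='tyo5vi7go7'
Chunk 3: stream[20..21]='7' size=0x7=7, data at stream[23..30]='3j5ltce' -> body[10..17], body so far='tyo5vi7go73j5ltce'
Chunk 4: stream[32..33]='0' size=0 (terminator). Final body='tyo5vi7go73j5ltce' (17 bytes)
Body byte 7 at stream offset 15

Answer: 15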